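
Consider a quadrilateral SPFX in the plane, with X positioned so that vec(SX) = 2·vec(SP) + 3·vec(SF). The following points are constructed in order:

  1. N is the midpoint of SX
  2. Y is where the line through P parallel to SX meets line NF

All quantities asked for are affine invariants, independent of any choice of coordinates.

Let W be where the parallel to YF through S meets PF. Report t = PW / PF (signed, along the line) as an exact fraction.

Work in coordinates with S = (0, 0), P = (1, 0), F = (0, 1), X = (2, 3).
1. N is the midpoint of SX ⇒ N = (1, 3/2)
2. Y is where the line through P parallel to SX meets line NF ⇒ Y = (5/2, 9/4)
through S parallel to YF: direction (-5/2, -5/4); meets PF at W = (2/3, 1/3)
W = P + t·(F−P) with t = 1/3

t = 1/3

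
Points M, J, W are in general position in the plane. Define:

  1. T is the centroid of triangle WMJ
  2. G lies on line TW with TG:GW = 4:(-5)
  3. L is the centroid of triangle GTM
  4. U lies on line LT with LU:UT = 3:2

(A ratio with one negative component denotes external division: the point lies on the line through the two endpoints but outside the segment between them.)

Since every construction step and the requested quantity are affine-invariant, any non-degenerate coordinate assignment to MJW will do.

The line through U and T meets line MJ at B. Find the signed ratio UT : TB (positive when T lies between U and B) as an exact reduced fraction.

Work in coordinates with M = (0, 0), J = (1, 0), W = (0, 1).
1. T is the centroid of triangle WMJ ⇒ T = (1/3, 1/3)
2. G lies on line TW with TG:GW = 4:(-5) ⇒ G = (5/3, -7/3)
3. L is the centroid of triangle GTM ⇒ L = (2/3, -2/3)
4. U lies on line LT with LU:UT = 3:2 ⇒ U = (7/15, -1/15)
line UT meets MJ at B = (4/9, 0)
T = U + t·(B−U) with t = 6, so UT:TB = 6:-5

UT:TB = -6/5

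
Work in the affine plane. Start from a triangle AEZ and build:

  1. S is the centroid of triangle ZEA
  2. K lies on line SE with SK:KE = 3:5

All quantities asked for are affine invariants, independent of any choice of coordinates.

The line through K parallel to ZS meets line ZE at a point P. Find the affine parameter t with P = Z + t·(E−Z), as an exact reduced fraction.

Work in coordinates with A = (0, 0), E = (1, 0), Z = (0, 1).
1. S is the centroid of triangle ZEA ⇒ S = (1/3, 1/3)
2. K lies on line SE with SK:KE = 3:5 ⇒ K = (7/12, 5/24)
through K parallel to ZS: direction (1/3, -2/3); meets ZE at P = (3/8, 5/8)
P = Z + t·(E−Z) with t = 3/8

t = 3/8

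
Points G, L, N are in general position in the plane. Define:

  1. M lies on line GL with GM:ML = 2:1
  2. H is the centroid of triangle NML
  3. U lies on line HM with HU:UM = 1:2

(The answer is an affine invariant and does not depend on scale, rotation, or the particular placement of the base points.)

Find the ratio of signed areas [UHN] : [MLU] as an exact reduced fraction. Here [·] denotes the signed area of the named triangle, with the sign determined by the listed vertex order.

Choose coordinates G = (0, 0), L = (1, 0), N = (0, 1).
1. M lies on line GL with GM:ML = 2:1 ⇒ M = (2/3, 0)
2. H is the centroid of triangle NML ⇒ H = (5/9, 1/3)
3. U lies on line HM with HU:UM = 1:2 ⇒ U = (16/27, 2/9)
2·[UHN] = 1/27, 2·[MLU] = 2/27
[UHN]:[MLU] = 1/27:2/27 = 1/2

[UHN]:[MLU] = 1/2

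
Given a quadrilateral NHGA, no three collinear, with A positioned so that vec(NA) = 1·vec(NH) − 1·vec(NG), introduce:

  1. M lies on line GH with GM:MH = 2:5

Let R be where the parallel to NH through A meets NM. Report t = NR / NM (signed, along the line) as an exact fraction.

Set N = (0, 0), H = (1, 0), G = (0, 1), A = (1, -1); any affine frame gives the same invariant.
1. M lies on line GH with GM:MH = 2:5 ⇒ M = (2/7, 5/7)
through A parallel to NH: direction (1, 0); meets NM at R = (-2/5, -1)
R = N + t·(M−N) with t = -7/5

t = -7/5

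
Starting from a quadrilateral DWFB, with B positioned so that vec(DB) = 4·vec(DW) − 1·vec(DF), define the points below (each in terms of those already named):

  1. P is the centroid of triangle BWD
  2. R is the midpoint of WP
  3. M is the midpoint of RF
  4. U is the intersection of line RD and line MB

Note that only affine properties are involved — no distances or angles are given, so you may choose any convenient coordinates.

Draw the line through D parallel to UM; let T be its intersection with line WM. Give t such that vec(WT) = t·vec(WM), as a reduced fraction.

t = -17/11

Set D = (0, 0), W = (1, 0), F = (0, 1), B = (4, -1); any affine frame gives the same invariant.
1. P is the centroid of triangle BWD ⇒ P = (5/3, -1/3)
2. R is the midpoint of WP ⇒ R = (4/3, -1/6)
3. M is the midpoint of RF ⇒ M = (2/3, 5/12)
4. U is the intersection of line RD and line MB ⇒ U = (7/3, -7/24)
through D parallel to UM: direction (-5/3, 17/24); meets WM at T = (50/33, -85/132)
T = W + t·(M−W) with t = -17/11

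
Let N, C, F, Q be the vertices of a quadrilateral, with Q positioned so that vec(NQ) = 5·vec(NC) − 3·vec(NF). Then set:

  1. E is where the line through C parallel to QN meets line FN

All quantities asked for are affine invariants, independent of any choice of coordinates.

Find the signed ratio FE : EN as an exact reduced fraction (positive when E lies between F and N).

FE:EN = 2/3

Assign N = (0, 0), C = (1, 0), F = (0, 1), Q = (5, -3) — the answer is frame-independent, so this choice is without loss of generality.
1. E is where the line through C parallel to QN meets line FN ⇒ E = (0, 3/5)
E = F + t·(N−F) with t = 2/5, so FE:EN = t:(1−t) = 2/5:3/5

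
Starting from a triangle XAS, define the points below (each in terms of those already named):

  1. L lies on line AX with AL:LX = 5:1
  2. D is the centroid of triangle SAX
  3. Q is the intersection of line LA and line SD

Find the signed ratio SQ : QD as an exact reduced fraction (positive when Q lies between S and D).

Work in coordinates with X = (0, 0), A = (1, 0), S = (0, 1).
1. L lies on line AX with AL:LX = 5:1 ⇒ L = (1/6, 0)
2. D is the centroid of triangle SAX ⇒ D = (1/3, 1/3)
3. Q is the intersection of line LA and line SD ⇒ Q = (1/2, 0)
Q = S + t·(D−S) with t = 3/2, so SQ:QD = t:(1−t) = 3/2:-1/2

SQ:QD = -3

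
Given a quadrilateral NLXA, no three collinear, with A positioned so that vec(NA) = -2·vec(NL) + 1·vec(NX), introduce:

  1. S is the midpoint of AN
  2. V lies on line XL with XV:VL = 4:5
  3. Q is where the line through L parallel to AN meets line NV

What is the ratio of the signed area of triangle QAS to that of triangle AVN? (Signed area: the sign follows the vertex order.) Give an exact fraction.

Set N = (0, 0), L = (1, 0), X = (0, 1), A = (-2, 1); any affine frame gives the same invariant.
1. S is the midpoint of AN ⇒ S = (-1, 1/2)
2. V lies on line XL with XV:VL = 4:5 ⇒ V = (4/9, 5/9)
3. Q is where the line through L parallel to AN meets line NV ⇒ Q = (2/7, 5/14)
2·[QAS] = 1/2, 2·[AVN] = -14/9
[QAS]:[AVN] = 1/2:-14/9 = -9/28

[QAS]:[AVN] = -9/28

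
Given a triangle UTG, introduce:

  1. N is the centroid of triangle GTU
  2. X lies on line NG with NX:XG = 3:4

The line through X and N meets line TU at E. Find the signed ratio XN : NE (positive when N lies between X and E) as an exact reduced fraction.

Assign U = (0, 0), T = (1, 0), G = (0, 1) — the answer is frame-independent, so this choice is without loss of generality.
1. N is the centroid of triangle GTU ⇒ N = (1/3, 1/3)
2. X lies on line NG with NX:XG = 3:4 ⇒ X = (4/21, 13/21)
line XN meets TU at E = (1/2, 0)
N = X + t·(E−X) with t = 6/13, so XN:NE = 6/13:7/13

XN:NE = 6/7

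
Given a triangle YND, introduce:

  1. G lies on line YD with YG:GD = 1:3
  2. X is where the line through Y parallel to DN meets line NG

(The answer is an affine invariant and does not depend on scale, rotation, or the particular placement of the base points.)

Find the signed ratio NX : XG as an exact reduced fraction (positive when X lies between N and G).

NX:XG = -4

Assign Y = (0, 0), N = (1, 0), D = (0, 1) — the answer is frame-independent, so this choice is without loss of generality.
1. G lies on line YD with YG:GD = 1:3 ⇒ G = (0, 1/4)
2. X is where the line through Y parallel to DN meets line NG ⇒ X = (-1/3, 1/3)
X = N + t·(G−N) with t = 4/3, so NX:XG = t:(1−t) = 4/3:-1/3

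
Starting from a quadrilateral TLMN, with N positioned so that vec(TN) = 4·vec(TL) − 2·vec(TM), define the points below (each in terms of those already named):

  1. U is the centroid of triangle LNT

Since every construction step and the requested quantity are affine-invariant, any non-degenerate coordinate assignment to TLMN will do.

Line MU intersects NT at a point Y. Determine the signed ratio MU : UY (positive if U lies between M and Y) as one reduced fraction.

Assign T = (0, 0), L = (1, 0), M = (0, 1), N = (4, -2) — the answer is frame-independent, so this choice is without loss of generality.
1. U is the centroid of triangle LNT ⇒ U = (5/3, -2/3)
line MU meets NT at Y = (2, -1)
U = M + t·(Y−M) with t = 5/6, so MU:UY = 5/6:1/6

MU:UY = 5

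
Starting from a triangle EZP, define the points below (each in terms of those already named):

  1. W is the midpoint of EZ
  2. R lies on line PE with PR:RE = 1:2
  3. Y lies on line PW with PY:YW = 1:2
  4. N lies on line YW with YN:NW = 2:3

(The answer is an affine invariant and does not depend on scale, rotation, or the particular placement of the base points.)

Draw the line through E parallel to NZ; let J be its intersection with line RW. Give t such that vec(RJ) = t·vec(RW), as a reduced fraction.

Work in coordinates with E = (0, 0), Z = (1, 0), P = (0, 1).
1. W is the midpoint of EZ ⇒ W = (1/2, 0)
2. R lies on line PE with PR:RE = 1:2 ⇒ R = (0, 2/3)
3. Y lies on line PW with PY:YW = 1:2 ⇒ Y = (1/6, 2/3)
4. N lies on line YW with YN:NW = 2:3 ⇒ N = (3/10, 2/5)
through E parallel to NZ: direction (7/10, -2/5); meets RW at J = (7/8, -1/2)
J = R + t·(W−R) with t = 7/4

t = 7/4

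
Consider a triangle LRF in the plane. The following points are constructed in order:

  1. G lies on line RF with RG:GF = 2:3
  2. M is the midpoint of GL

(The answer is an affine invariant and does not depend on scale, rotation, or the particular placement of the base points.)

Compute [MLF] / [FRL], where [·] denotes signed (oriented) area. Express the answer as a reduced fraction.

[MLF]:[FRL] = 3/10

Choose coordinates L = (0, 0), R = (1, 0), F = (0, 1).
1. G lies on line RF with RG:GF = 2:3 ⇒ G = (3/5, 2/5)
2. M is the midpoint of GL ⇒ M = (3/10, 1/5)
2·[MLF] = -3/10, 2·[FRL] = -1
[MLF]:[FRL] = -3/10:-1 = 3/10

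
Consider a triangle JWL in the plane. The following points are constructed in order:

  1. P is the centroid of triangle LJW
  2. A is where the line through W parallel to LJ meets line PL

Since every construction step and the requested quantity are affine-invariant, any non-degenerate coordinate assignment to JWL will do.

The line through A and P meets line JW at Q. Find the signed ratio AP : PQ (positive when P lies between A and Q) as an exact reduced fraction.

Work in coordinates with J = (0, 0), W = (1, 0), L = (0, 1).
1. P is the centroid of triangle LJW ⇒ P = (1/3, 1/3)
2. A is where the line through W parallel to LJ meets line PL ⇒ A = (1, -1)
line AP meets JW at Q = (1/2, 0)
P = A + t·(Q−A) with t = 4/3, so AP:PQ = 4/3:-1/3

AP:PQ = -4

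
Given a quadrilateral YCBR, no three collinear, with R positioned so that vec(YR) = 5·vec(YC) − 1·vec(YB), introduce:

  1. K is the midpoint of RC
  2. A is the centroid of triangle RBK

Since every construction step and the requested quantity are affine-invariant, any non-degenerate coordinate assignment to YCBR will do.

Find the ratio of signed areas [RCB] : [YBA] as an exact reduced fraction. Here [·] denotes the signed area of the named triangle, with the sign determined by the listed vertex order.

Work in coordinates with Y = (0, 0), C = (1, 0), B = (0, 1), R = (5, -1).
1. K is the midpoint of RC ⇒ K = (3, -1/2)
2. A is the centroid of triangle RBK ⇒ A = (8/3, -1/6)
2·[RCB] = -3, 2·[YBA] = -8/3
[RCB]:[YBA] = -3:-8/3 = 9/8

[RCB]:[YBA] = 9/8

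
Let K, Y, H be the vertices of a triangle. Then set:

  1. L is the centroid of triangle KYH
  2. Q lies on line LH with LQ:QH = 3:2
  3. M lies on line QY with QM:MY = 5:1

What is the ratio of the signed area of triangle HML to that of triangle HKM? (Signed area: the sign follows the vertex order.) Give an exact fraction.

[HML]:[HKM] = -25/77

Set K = (0, 0), Y = (1, 0), H = (0, 1); any affine frame gives the same invariant.
1. L is the centroid of triangle KYH ⇒ L = (1/3, 1/3)
2. Q lies on line LH with LQ:QH = 3:2 ⇒ Q = (2/15, 11/15)
3. M lies on line QY with QM:MY = 5:1 ⇒ M = (77/90, 11/90)
2·[HML] = -5/18, 2·[HKM] = 77/90
[HML]:[HKM] = -5/18:77/90 = -25/77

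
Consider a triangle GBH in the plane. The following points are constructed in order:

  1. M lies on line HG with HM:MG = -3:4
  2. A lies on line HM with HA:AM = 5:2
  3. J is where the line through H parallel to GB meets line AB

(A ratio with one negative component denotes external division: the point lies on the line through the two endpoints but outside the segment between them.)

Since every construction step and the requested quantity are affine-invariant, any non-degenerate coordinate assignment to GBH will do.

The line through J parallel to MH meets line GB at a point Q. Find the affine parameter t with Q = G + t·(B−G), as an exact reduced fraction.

Work in coordinates with G = (0, 0), B = (1, 0), H = (0, 1).
1. M lies on line HG with HM:MG = -3:4 ⇒ M = (0, 4)
2. A lies on line HM with HA:AM = 5:2 ⇒ A = (0, 22/7)
3. J is where the line through H parallel to GB meets line AB ⇒ J = (15/22, 1)
through J parallel to MH: direction (0, -3); meets GB at Q = (15/22, 0)
Q = G + t·(B−G) with t = 15/22

t = 15/22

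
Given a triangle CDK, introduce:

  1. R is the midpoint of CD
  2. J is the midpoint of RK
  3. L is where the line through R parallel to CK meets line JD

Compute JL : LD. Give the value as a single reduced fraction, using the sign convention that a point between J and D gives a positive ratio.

Assign C = (0, 0), D = (1, 0), K = (0, 1) — the answer is frame-independent, so this choice is without loss of generality.
1. R is the midpoint of CD ⇒ R = (1/2, 0)
2. J is the midpoint of RK ⇒ J = (1/4, 1/2)
3. L is where the line through R parallel to CK meets line JD ⇒ L = (1/2, 1/3)
L = J + t·(D−J) with t = 1/3, so JL:LD = t:(1−t) = 1/3:2/3

JL:LD = 1/2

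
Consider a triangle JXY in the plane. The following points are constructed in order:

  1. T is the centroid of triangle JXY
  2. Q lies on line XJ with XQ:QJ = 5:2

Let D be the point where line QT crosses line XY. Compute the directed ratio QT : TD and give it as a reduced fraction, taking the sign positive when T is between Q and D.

QT:TD = 8/7

Assign J = (0, 0), X = (1, 0), Y = (0, 1) — the answer is frame-independent, so this choice is without loss of generality.
1. T is the centroid of triangle JXY ⇒ T = (1/3, 1/3)
2. Q lies on line XJ with XQ:QJ = 5:2 ⇒ Q = (2/7, 0)
line QT meets XY at D = (3/8, 5/8)
T = Q + t·(D−Q) with t = 8/15, so QT:TD = 8/15:7/15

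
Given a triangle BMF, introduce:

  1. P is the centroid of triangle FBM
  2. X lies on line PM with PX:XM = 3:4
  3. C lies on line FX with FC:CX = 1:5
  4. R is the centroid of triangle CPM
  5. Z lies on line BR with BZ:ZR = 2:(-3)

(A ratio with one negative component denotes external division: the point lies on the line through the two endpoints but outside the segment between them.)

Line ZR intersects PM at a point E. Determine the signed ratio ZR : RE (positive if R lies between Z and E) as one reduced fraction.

ZR:RE = -69/5

Assign B = (0, 0), M = (1, 0), F = (0, 1) — the answer is frame-independent, so this choice is without loss of generality.
1. P is the centroid of triangle FBM ⇒ P = (1/3, 1/3)
2. X lies on line PM with PX:XM = 3:4 ⇒ X = (13/21, 4/21)
3. C lies on line FX with FC:CX = 1:5 ⇒ C = (13/126, 109/126)
4. R is the centroid of triangle CPM ⇒ R = (181/378, 151/378)
5. Z lies on line BR with BZ:ZR = 2:(-3) ⇒ Z = (-181/189, -151/189)
line ZR meets PM at E = (181/483, 151/483)
R = Z + t·(E−Z) with t = 69/64, so ZR:RE = 69/64:-5/64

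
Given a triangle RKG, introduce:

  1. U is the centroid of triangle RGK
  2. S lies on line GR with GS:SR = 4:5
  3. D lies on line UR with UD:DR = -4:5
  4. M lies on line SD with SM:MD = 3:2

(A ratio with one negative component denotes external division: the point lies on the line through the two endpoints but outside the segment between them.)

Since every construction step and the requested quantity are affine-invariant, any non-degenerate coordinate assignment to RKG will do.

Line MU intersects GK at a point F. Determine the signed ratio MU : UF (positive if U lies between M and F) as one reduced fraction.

Work in coordinates with R = (0, 0), K = (1, 0), G = (0, 1).
1. U is the centroid of triangle RGK ⇒ U = (1/3, 1/3)
2. S lies on line GR with GS:SR = 4:5 ⇒ S = (0, 5/9)
3. D lies on line UR with UD:DR = -4:5 ⇒ D = (5/3, 5/3)
4. M lies on line SD with SM:MD = 3:2 ⇒ M = (1, 11/9)
line MU meets GK at F = (10/21, 11/21)
U = M + t·(F−M) with t = 14/11, so MU:UF = 14/11:-3/11

MU:UF = -14/3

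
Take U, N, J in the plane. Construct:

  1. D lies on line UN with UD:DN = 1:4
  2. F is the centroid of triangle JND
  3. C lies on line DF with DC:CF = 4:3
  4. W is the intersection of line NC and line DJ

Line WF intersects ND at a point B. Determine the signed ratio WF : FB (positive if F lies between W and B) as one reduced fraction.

Assign U = (0, 0), N = (1, 0), J = (0, 1) — the answer is frame-independent, so this choice is without loss of generality.
1. D lies on line UN with UD:DN = 1:4 ⇒ D = (1/5, 0)
2. F is the centroid of triangle JND ⇒ F = (2/5, 1/3)
3. C lies on line DF with DC:CF = 4:3 ⇒ C = (11/35, 4/21)
4. W is the intersection of line NC and line DJ ⇒ W = (13/85, 4/17)
line WF meets ND at B = (-11/25, 0)
F = W + t·(B−W) with t = -5/12, so WF:FB = -5/12:17/12

WF:FB = -5/17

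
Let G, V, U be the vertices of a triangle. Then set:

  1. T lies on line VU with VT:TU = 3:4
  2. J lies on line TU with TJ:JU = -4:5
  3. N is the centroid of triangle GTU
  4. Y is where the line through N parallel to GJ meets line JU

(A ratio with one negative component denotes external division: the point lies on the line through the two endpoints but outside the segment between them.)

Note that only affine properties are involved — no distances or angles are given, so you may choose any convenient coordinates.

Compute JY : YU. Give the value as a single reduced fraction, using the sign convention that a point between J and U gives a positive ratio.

JY:YU = 3/2

Assign G = (0, 0), V = (1, 0), U = (0, 1) — the answer is frame-independent, so this choice is without loss of generality.
1. T lies on line VU with VT:TU = 3:4 ⇒ T = (4/7, 3/7)
2. J lies on line TU with TJ:JU = -4:5 ⇒ J = (20/7, -13/7)
3. N is the centroid of triangle GTU ⇒ N = (4/21, 10/21)
4. Y is where the line through N parallel to GJ meets line JU ⇒ Y = (8/7, -1/7)
Y = J + t·(U−J) with t = 3/5, so JY:YU = t:(1−t) = 3/5:2/5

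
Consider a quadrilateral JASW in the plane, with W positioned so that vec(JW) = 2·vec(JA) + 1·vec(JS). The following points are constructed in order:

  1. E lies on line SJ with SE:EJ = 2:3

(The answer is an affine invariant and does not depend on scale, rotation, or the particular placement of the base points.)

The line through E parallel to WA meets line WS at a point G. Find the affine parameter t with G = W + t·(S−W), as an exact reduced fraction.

Work in coordinates with J = (0, 0), A = (1, 0), S = (0, 1), W = (2, 1).
1. E lies on line SJ with SE:EJ = 2:3 ⇒ E = (0, 3/5)
through E parallel to WA: direction (-1, -1); meets WS at G = (2/5, 1)
G = W + t·(S−W) with t = 4/5

t = 4/5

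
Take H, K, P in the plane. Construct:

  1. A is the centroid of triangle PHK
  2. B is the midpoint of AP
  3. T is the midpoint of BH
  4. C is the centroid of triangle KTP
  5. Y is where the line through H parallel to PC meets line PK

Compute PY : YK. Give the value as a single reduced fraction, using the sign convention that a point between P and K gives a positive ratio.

PY:YK = -13/20

Work in coordinates with H = (0, 0), K = (1, 0), P = (0, 1).
1. A is the centroid of triangle PHK ⇒ A = (1/3, 1/3)
2. B is the midpoint of AP ⇒ B = (1/6, 2/3)
3. T is the midpoint of BH ⇒ T = (1/12, 1/3)
4. C is the centroid of triangle KTP ⇒ C = (13/36, 4/9)
5. Y is where the line through H parallel to PC meets line PK ⇒ Y = (-13/7, 20/7)
Y = P + t·(K−P) with t = -13/7, so PY:YK = t:(1−t) = -13/7:20/7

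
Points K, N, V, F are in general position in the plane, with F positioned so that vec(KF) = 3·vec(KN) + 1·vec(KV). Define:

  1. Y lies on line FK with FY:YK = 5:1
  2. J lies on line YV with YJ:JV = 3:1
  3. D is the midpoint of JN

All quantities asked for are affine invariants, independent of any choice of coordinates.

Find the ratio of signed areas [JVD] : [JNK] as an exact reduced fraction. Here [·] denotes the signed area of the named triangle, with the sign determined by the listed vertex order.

Choose coordinates K = (0, 0), N = (1, 0), V = (0, 1), F = (3, 1).
1. Y lies on line FK with FY:YK = 5:1 ⇒ Y = (1/2, 1/6)
2. J lies on line YV with YJ:JV = 3:1 ⇒ J = (1/8, 19/24)
3. D is the midpoint of JN ⇒ D = (9/16, 19/48)
2·[JVD] = -1/24, 2·[JNK] = -19/24
[JVD]:[JNK] = -1/24:-19/24 = 1/19

[JVD]:[JNK] = 1/19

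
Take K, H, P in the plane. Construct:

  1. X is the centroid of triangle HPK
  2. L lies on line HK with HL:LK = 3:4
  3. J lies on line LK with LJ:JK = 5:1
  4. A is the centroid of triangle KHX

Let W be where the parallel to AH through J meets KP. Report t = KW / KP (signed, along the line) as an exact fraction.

t = 2/105

Choose coordinates K = (0, 0), H = (1, 0), P = (0, 1).
1. X is the centroid of triangle HPK ⇒ X = (1/3, 1/3)
2. L lies on line HK with HL:LK = 3:4 ⇒ L = (4/7, 0)
3. J lies on line LK with LJ:JK = 5:1 ⇒ J = (2/21, 0)
4. A is the centroid of triangle KHX ⇒ A = (4/9, 1/9)
through J parallel to AH: direction (5/9, -1/9); meets KP at W = (0, 2/105)
W = K + t·(P−K) with t = 2/105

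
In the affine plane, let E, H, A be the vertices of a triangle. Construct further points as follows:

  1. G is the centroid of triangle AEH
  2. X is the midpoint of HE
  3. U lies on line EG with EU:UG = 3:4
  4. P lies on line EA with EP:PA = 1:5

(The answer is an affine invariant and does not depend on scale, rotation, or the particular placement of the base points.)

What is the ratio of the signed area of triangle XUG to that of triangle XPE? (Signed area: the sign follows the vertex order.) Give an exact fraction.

[XUG]:[XPE] = -8/7

Work in coordinates with E = (0, 0), H = (1, 0), A = (0, 1).
1. G is the centroid of triangle AEH ⇒ G = (1/3, 1/3)
2. X is the midpoint of HE ⇒ X = (1/2, 0)
3. U lies on line EG with EU:UG = 3:4 ⇒ U = (1/7, 1/7)
4. P lies on line EA with EP:PA = 1:5 ⇒ P = (0, 1/6)
2·[XUG] = -2/21, 2·[XPE] = 1/12
[XUG]:[XPE] = -2/21:1/12 = -8/7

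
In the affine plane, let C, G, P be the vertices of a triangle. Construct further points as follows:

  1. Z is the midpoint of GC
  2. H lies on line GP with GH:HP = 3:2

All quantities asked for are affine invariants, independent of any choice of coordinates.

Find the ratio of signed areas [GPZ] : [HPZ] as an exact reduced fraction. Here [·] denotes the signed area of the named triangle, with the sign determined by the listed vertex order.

Set C = (0, 0), G = (1, 0), P = (0, 1); any affine frame gives the same invariant.
1. Z is the midpoint of GC ⇒ Z = (1/2, 0)
2. H lies on line GP with GH:HP = 3:2 ⇒ H = (2/5, 3/5)
2·[GPZ] = 1/2, 2·[HPZ] = 1/5
[GPZ]:[HPZ] = 1/2:1/5 = 5/2

[GPZ]:[HPZ] = 5/2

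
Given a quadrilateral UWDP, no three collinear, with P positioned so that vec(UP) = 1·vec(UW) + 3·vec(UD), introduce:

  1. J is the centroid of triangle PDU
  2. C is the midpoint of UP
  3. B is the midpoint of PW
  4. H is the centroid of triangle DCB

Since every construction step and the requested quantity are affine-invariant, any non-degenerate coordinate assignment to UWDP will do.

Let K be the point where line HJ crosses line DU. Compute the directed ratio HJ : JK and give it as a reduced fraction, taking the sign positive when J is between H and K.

HJ:JK = 1/2

Choose coordinates U = (0, 0), W = (1, 0), D = (0, 1), P = (1, 3).
1. J is the centroid of triangle PDU ⇒ J = (1/3, 4/3)
2. C is the midpoint of UP ⇒ C = (1/2, 3/2)
3. B is the midpoint of PW ⇒ B = (1, 3/2)
4. H is the centroid of triangle DCB ⇒ H = (1/2, 4/3)
line HJ meets DU at K = (0, 4/3)
J = H + t·(K−H) with t = 1/3, so HJ:JK = 1/3:2/3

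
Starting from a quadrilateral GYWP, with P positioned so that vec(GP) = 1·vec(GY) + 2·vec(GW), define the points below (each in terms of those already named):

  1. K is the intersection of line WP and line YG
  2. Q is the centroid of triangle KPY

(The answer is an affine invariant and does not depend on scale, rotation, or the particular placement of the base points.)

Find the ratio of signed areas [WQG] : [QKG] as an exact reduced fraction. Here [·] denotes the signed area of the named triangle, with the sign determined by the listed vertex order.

[WQG]:[QKG] = -1/2

Choose coordinates G = (0, 0), Y = (1, 0), W = (0, 1), P = (1, 2).
1. K is the intersection of line WP and line YG ⇒ K = (-1, 0)
2. Q is the centroid of triangle KPY ⇒ Q = (1/3, 2/3)
2·[WQG] = -1/3, 2·[QKG] = 2/3
[WQG]:[QKG] = -1/3:2/3 = -1/2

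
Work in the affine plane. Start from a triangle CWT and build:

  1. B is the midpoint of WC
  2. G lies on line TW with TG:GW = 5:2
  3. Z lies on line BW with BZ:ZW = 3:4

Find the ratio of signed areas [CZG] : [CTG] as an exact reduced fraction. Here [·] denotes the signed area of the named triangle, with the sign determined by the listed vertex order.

[CZG]:[CTG] = -2/7

Assign C = (0, 0), W = (1, 0), T = (0, 1) — the answer is frame-independent, so this choice is without loss of generality.
1. B is the midpoint of WC ⇒ B = (1/2, 0)
2. G lies on line TW with TG:GW = 5:2 ⇒ G = (5/7, 2/7)
3. Z lies on line BW with BZ:ZW = 3:4 ⇒ Z = (5/7, 0)
2·[CZG] = 10/49, 2·[CTG] = -5/7
[CZG]:[CTG] = 10/49:-5/7 = -2/7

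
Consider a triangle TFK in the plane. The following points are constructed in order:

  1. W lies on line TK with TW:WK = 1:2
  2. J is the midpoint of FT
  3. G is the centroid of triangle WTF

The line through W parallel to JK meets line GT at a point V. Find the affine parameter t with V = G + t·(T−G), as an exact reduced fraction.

Work in coordinates with T = (0, 0), F = (1, 0), K = (0, 1).
1. W lies on line TK with TW:WK = 1:2 ⇒ W = (0, 1/3)
2. J is the midpoint of FT ⇒ J = (1/2, 0)
3. G is the centroid of triangle WTF ⇒ G = (1/3, 1/9)
through W parallel to JK: direction (-1/2, 1); meets GT at V = (1/7, 1/21)
V = G + t·(T−G) with t = 4/7

t = 4/7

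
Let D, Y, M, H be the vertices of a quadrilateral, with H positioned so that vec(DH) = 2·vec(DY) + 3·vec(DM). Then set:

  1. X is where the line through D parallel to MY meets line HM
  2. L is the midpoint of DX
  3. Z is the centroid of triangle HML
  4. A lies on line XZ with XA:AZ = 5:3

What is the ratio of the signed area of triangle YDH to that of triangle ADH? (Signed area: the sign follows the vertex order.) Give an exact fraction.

Assign D = (0, 0), Y = (1, 0), M = (0, 1), H = (2, 3) — the answer is frame-independent, so this choice is without loss of generality.
1. X is where the line through D parallel to MY meets line HM ⇒ X = (-1/2, 1/2)
2. L is the midpoint of DX ⇒ L = (-1/4, 1/4)
3. Z is the centroid of triangle HML ⇒ Z = (7/12, 17/12)
4. A lies on line XZ with XA:AZ = 5:3 ⇒ A = (17/96, 103/96)
2·[YDH] = -3, 2·[ADH] = 155/96
[YDH]:[ADH] = -3:155/96 = -288/155

[YDH]:[ADH] = -288/155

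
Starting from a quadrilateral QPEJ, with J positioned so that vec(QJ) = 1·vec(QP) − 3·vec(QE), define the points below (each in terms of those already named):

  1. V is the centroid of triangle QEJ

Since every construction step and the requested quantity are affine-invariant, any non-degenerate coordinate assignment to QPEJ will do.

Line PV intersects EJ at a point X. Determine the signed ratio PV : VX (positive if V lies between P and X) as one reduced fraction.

PV:VX = -10

Work in coordinates with Q = (0, 0), P = (1, 0), E = (0, 1), J = (1, -3).
1. V is the centroid of triangle QEJ ⇒ V = (1/3, -2/3)
line PV meets EJ at X = (2/5, -3/5)
V = P + t·(X−P) with t = 10/9, so PV:VX = 10/9:-1/9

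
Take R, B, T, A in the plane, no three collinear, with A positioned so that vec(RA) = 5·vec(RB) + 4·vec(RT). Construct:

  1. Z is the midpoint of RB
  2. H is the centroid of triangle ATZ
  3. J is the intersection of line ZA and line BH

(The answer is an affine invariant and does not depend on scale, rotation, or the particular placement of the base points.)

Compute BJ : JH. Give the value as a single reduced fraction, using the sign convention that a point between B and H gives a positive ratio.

Assign R = (0, 0), B = (1, 0), T = (0, 1), A = (5, 4) — the answer is frame-independent, so this choice is without loss of generality.
1. Z is the midpoint of RB ⇒ Z = (1/2, 0)
2. H is the centroid of triangle ATZ ⇒ H = (11/6, 5/3)
3. J is the intersection of line ZA and line BH ⇒ J = (7/5, 4/5)
J = B + t·(H−B) with t = 12/25, so BJ:JH = t:(1−t) = 12/25:13/25

BJ:JH = 12/13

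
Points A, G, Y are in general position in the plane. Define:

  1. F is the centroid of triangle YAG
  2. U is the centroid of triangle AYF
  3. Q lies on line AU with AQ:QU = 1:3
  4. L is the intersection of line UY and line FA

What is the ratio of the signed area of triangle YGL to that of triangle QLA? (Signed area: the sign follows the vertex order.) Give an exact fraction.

[YGL]:[QLA] = 48

Assign A = (0, 0), G = (1, 0), Y = (0, 1) — the answer is frame-independent, so this choice is without loss of generality.
1. F is the centroid of triangle YAG ⇒ F = (1/3, 1/3)
2. U is the centroid of triangle AYF ⇒ U = (1/9, 4/9)
3. Q lies on line AU with AQ:QU = 1:3 ⇒ Q = (1/36, 1/9)
4. L is the intersection of line UY and line FA ⇒ L = (1/6, 1/6)
2·[YGL] = -2/3, 2·[QLA] = -1/72
[YGL]:[QLA] = -2/3:-1/72 = 48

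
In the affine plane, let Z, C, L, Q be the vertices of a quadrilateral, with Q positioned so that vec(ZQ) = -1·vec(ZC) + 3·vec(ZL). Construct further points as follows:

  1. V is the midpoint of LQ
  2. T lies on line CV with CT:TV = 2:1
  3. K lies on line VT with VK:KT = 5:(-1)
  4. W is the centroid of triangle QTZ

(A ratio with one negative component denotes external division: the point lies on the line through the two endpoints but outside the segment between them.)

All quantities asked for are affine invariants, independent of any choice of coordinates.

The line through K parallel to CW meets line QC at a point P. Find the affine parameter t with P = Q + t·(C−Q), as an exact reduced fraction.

Set Z = (0, 0), C = (1, 0), L = (0, 1), Q = (-1, 3); any affine frame gives the same invariant.
1. V is the midpoint of LQ ⇒ V = (-1/2, 2)
2. T lies on line CV with CT:TV = 2:1 ⇒ T = (0, 4/3)
3. K lies on line VT with VK:KT = 5:(-1) ⇒ K = (1/8, 7/6)
4. W is the centroid of triangle QTZ ⇒ W = (-1/3, 13/9)
through K parallel to CW: direction (-4/3, 13/9); meets QC at P = (19/40, 63/80)
P = Q + t·(C−Q) with t = 59/80

t = 59/80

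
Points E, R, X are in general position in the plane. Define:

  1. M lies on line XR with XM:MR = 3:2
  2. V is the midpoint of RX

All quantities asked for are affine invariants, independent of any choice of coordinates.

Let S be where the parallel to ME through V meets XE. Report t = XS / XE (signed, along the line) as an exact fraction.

t = 5/6

Work in coordinates with E = (0, 0), R = (1, 0), X = (0, 1).
1. M lies on line XR with XM:MR = 3:2 ⇒ M = (3/5, 2/5)
2. V is the midpoint of RX ⇒ V = (1/2, 1/2)
through V parallel to ME: direction (-3/5, -2/5); meets XE at S = (0, 1/6)
S = X + t·(E−X) with t = 5/6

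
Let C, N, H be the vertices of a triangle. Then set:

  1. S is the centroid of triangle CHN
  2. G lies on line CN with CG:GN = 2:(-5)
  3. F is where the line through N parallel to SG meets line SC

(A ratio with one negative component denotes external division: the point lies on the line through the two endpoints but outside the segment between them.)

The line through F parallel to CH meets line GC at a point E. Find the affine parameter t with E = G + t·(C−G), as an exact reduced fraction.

Work in coordinates with C = (0, 0), N = (1, 0), H = (0, 1).
1. S is the centroid of triangle CHN ⇒ S = (1/3, 1/3)
2. G lies on line CN with CG:GN = 2:(-5) ⇒ G = (-2/3, 0)
3. F is where the line through N parallel to SG meets line SC ⇒ F = (-1/2, -1/2)
through F parallel to CH: direction (0, 1); meets GC at E = (-1/2, 0)
E = G + t·(C−G) with t = 1/4

t = 1/4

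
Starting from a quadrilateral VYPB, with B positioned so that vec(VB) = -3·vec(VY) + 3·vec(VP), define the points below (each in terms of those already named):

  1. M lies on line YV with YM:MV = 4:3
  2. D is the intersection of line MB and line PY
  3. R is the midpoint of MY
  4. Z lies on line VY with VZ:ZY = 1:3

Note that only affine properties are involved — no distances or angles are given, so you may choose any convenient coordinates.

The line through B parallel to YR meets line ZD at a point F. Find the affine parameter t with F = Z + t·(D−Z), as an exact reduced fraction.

Assign V = (0, 0), Y = (1, 0), P = (0, 1), B = (-3, 3) — the answer is frame-independent, so this choice is without loss of generality.
1. M lies on line YV with YM:MV = 4:3 ⇒ M = (3/7, 0)
2. D is the intersection of line MB and line PY ⇒ D = (5, -4)
3. R is the midpoint of MY ⇒ R = (5/7, 0)
4. Z lies on line VY with VZ:ZY = 1:3 ⇒ Z = (1/4, 0)
through B parallel to YR: direction (-2/7, 0); meets ZD at F = (-53/16, 3)
F = Z + t·(D−Z) with t = -3/4

t = -3/4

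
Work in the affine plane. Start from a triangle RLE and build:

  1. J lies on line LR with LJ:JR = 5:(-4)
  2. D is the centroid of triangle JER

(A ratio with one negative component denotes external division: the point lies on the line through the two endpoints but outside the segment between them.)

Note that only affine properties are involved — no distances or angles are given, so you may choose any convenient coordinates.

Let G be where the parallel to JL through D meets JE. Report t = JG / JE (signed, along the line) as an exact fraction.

Assign R = (0, 0), L = (1, 0), E = (0, 1) — the answer is frame-independent, so this choice is without loss of generality.
1. J lies on line LR with LJ:JR = 5:(-4) ⇒ J = (-4, 0)
2. D is the centroid of triangle JER ⇒ D = (-4/3, 1/3)
through D parallel to JL: direction (5, 0); meets JE at G = (-8/3, 1/3)
G = J + t·(E−J) with t = 1/3

t = 1/3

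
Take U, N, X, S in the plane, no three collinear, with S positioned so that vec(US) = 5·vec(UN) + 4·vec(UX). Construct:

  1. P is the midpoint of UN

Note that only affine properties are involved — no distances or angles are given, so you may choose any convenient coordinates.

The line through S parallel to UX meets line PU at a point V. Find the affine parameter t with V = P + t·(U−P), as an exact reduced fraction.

t = -9

Choose coordinates U = (0, 0), N = (1, 0), X = (0, 1), S = (5, 4).
1. P is the midpoint of UN ⇒ P = (1/2, 0)
through S parallel to UX: direction (0, 1); meets PU at V = (5, 0)
V = P + t·(U−P) with t = -9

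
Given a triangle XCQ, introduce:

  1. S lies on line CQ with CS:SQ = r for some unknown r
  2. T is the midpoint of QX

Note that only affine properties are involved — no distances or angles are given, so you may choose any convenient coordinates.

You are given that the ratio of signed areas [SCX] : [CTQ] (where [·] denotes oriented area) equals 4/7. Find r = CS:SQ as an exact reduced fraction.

r = 2/5

Choose coordinates X = (0, 0), C = (1, 0), Q = (0, 1).
1. With CS:SQ = r, write λ = r/(r+1) so S = C + λ·(Q−C); S is affine-linear in λ
2. T is the midpoint of QX ⇒ T = (0, 1/2)
Every point depending on S is an affine combination of S and λ-independent points, so each such coordinate is linear in λ; the λ² term in each signed area is a multiple of (Q−C)×(Q−C) = 0, so 2·[SCX] and 2·[CTQ] are each linear in λ. Evaluating at λ=0 and λ=1:
  2·[SCX] = −λ,   2·[CTQ] = -1/2
So [SCX]:[CTQ] = (−λ) / (-1/2). Setting this equal to 4/7:
  −λ = 4/7·(-1/2)  ⇒  λ = 2/7
Then r = λ/(1−λ) = (2/7)/(5/7) = 2/5. Check: with r = 2/5, S = (5/7, 2/7) and [SCX]:[CTQ] = 4/7 as required.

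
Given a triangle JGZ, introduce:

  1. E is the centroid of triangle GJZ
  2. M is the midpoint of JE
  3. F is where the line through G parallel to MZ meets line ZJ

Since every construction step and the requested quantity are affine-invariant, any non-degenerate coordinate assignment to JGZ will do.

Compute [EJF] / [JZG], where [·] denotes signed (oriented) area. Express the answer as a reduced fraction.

[EJF]:[JZG] = 5/3

Choose coordinates J = (0, 0), G = (1, 0), Z = (0, 1).
1. E is the centroid of triangle GJZ ⇒ E = (1/3, 1/3)
2. M is the midpoint of JE ⇒ M = (1/6, 1/6)
3. F is where the line through G parallel to MZ meets line ZJ ⇒ F = (0, 5)
2·[EJF] = -5/3, 2·[JZG] = -1
[EJF]:[JZG] = -5/3:-1 = 5/3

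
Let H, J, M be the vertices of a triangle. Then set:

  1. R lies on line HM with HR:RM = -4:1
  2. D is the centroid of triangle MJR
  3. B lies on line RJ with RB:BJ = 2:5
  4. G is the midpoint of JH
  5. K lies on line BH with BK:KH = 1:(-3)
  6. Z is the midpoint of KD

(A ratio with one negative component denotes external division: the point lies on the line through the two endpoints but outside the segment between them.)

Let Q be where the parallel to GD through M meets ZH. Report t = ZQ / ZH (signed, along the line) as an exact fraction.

Choose coordinates H = (0, 0), J = (1, 0), M = (0, 1).
1. R lies on line HM with HR:RM = -4:1 ⇒ R = (0, 4/3)
2. D is the centroid of triangle MJR ⇒ D = (1/3, 7/9)
3. B lies on line RJ with RB:BJ = 2:5 ⇒ B = (2/7, 20/21)
4. G is the midpoint of JH ⇒ G = (1/2, 0)
5. K lies on line BH with BK:KH = 1:(-3) ⇒ K = (3/7, 10/7)
6. Z is the midpoint of KD ⇒ Z = (8/21, 139/126)
through M parallel to GD: direction (-1/6, 7/9); meets ZH at Q = (16/121, 139/363)
Q = Z + t·(H−Z) with t = 79/121

t = 79/121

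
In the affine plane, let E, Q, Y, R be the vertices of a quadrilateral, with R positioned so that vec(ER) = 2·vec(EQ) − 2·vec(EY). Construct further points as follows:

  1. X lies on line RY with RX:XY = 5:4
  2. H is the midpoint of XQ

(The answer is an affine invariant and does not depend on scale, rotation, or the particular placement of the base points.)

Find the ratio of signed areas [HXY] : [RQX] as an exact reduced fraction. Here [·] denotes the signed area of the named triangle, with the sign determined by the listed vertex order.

Choose coordinates E = (0, 0), Q = (1, 0), Y = (0, 1), R = (2, -2).
1. X lies on line RY with RX:XY = 5:4 ⇒ X = (8/9, -1/3)
2. H is the midpoint of XQ ⇒ H = (17/18, -1/6)
2·[HXY] = -2/9, 2·[RQX] = 5/9
[HXY]:[RQX] = -2/9:5/9 = -2/5

[HXY]:[RQX] = -2/5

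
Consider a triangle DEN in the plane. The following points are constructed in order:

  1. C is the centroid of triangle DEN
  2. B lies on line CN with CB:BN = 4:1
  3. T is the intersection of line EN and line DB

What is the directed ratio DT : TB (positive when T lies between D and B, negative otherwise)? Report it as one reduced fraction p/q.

DT:TB = -15

Work in coordinates with D = (0, 0), E = (1, 0), N = (0, 1).
1. C is the centroid of triangle DEN ⇒ C = (1/3, 1/3)
2. B lies on line CN with CB:BN = 4:1 ⇒ B = (1/15, 13/15)
3. T is the intersection of line EN and line DB ⇒ T = (1/14, 13/14)
T = D + t·(B−D) with t = 15/14, so DT:TB = t:(1−t) = 15/14:-1/14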